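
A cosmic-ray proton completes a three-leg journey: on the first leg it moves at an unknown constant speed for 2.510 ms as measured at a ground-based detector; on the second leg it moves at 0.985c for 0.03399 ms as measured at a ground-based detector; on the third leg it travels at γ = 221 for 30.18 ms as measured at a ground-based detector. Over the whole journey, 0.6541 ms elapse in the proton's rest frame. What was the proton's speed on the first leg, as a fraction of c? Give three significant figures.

Leg 1: speed unknown; τ_1 = 2.510/γ_1.
Leg 2: γ = 1/√(1 − 0.985²) = 1/√0.02977 = 5.795; τ_2 = 0.03399/5.795 = 0.005865 ms.
Leg 3: γ = 221; τ_3 = 30.18/221.0 = 0.1366 ms.
Total proper time: τ_1 + 0.005865 + 0.1366 = 0.6541, so τ_1 = 0.6541 − 0.1424 = 0.5117 ms.
γ_1 = 2.510/0.5117 = 4.905; β = √(1 − 1/γ²) = √0.9584.

β = 0.979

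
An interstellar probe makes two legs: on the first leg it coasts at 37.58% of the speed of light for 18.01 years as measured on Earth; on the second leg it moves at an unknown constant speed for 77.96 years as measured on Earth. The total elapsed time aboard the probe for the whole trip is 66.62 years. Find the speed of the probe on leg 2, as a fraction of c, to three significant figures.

β = 0.768

Leg 1: β = 0.3758; γ = 1/√(1 − 0.3758²) = 1/√0.8588 = 1.079; τ_1 = 18.01/1.079 = 16.69 years.
Leg 2: speed unknown; τ_2 = 77.96/γ_2.
Total proper time: 16.69 + τ_2 = 66.62, so τ_2 = 66.62 − 16.69 = 49.93 years.
γ_2 = 77.96/49.93 = 1.561; β = √(1 − 1/γ²) = √0.5898.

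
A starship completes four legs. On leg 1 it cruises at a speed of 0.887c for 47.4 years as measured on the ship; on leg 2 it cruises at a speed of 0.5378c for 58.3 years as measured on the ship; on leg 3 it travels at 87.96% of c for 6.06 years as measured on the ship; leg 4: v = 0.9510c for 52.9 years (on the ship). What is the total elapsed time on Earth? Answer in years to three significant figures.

Leg 1: γ = 1/√(1 − 0.887²) = 1/√0.2132 = 2.166; Δt_1 = 2.166 × 47.4 = 102.6 years.
Leg 2: γ = 1/√(1 − 0.5378²) = 1/√0.7108 = 1.186; Δt_2 = 1.186 × 58.3 = 69.15 years.
Leg 3: β = 0.8796; γ = 1/√(1 − 0.8796²) = 1/√0.2263 = 2.102; Δt_3 = 2.102 × 6.06 = 12.74 years.
Leg 4: γ = 1/√(1 − 0.9510²) = 1/√0.09560 = 3.234; Δt_4 = 3.234 × 52.9 = 171.1 years.
Total: 102.6 + 69.15 + 12.74 + 171.1 years.

Δt = 356 years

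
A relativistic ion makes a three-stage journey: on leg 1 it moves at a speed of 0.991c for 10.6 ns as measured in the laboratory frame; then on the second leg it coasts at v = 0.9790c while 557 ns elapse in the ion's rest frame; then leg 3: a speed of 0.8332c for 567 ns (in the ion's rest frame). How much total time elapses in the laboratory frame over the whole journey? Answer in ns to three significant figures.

Leg 1: 10.6 ns is already measured in the laboratory frame.
Leg 2: γ = 1/√(1 − 0.9790²) = 1/√0.04156 = 4.905; Δt_2 = 4.905 × 557 = 2732 ns.
Leg 3: γ = 1/√(1 − 0.8332²) = 1/√0.3058 = 1.808; Δt_3 = 1.808 × 567 = 1025 ns.
Total: 10.60 + 2732 + 1025 ns.

Δt = 3770 ns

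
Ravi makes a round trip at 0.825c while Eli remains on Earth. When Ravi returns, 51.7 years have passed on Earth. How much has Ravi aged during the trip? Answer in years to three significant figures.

τ = 29.2 years

γ = 1/√(1 − 0.825²) = 1/√0.3194 = 1.769
Ravi's clock measures proper time along the trip: τ = Δt/γ = 51.7/1.769 years.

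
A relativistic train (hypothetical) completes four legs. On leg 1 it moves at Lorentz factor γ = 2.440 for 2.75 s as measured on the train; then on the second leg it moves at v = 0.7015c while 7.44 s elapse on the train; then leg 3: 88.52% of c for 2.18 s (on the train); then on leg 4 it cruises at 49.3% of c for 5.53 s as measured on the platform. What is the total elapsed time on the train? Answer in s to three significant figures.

Leg 1: 2.75 s is already measured on the train.
Leg 2: 7.44 s is already measured on the train.
Leg 3: 2.18 s is already measured on the train.
Leg 4: β = 0.493; γ = 1/√(1 − 0.493²) = 1/√0.7570 = 1.149; τ_4 = 5.53/1.149 = 4.811 s.
Total: 2.750 + 7.440 + 2.180 + 4.811 s.

τ = 17.2 s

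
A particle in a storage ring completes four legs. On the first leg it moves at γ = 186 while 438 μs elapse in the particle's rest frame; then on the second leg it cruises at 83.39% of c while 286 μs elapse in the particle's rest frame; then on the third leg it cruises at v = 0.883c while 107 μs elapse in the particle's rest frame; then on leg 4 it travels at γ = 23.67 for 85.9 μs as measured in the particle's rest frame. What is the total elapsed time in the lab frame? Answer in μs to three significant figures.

Leg 1: γ = 186; Δt_1 = 186.0 × 438 = 8.147×10⁴ μs.
Leg 2: β = 0.8339; γ = 1/√(1 − 0.8339²) = 1/√0.3046 = 1.812; Δt_2 = 1.812 × 286 = 518.2 μs.
Leg 3: γ = 1/√(1 − 0.883²) = 1/√0.2203 = 2.131; Δt_3 = 2.131 × 107 = 228.0 μs.
Leg 4: γ = 23.67; Δt_4 = 23.67 × 85.9 = 2033 μs.
Total: 8.147×10⁴ + 518.2 + 228.0 + 2033 μs.

Δt = 8.42×10⁴ μs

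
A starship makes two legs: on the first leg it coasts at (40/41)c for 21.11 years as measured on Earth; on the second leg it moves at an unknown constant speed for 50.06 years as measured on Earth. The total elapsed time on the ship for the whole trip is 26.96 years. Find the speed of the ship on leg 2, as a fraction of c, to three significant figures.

β = 0.895

Leg 1: γ = 1/√(1 − (40/41)²) = 41/9 ≈ 4.556; τ_1 = 21.11/4.556 = 4.634 years.
Leg 2: speed unknown; τ_2 = 50.06/γ_2.
Total proper time: 4.634 + τ_2 = 26.96, so τ_2 = 26.96 − 4.634 = 22.33 years.
γ_2 = 50.06/22.33 = 2.242; β = √(1 − 1/γ²) = √0.8011.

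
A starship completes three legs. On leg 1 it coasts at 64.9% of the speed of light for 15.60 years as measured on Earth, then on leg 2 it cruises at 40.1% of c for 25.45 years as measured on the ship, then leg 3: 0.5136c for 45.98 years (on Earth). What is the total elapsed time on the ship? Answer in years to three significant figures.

Leg 1: β = 0.649; γ = 1/√(1 − 0.649²) = 1/√0.5788 = 1.314; τ_1 = 15.60/1.314 = 11.87 years.
Leg 2: 25.45 years is already measured on the ship.
Leg 3: γ = 1/√(1 − 0.5136²) = 1/√0.7362 = 1.165; τ_3 = 45.98/1.165 = 39.45 years.
Total: 11.87 + 25.45 + 39.45 years.

τ = 76.8 years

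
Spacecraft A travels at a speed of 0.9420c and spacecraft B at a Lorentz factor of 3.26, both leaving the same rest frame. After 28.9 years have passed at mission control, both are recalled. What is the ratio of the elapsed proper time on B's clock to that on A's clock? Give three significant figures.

τ_B/τ_A = 0.914

A: γ = 1/√(1 − 0.9420²) = 1/√0.1126 = 2.980. B: γ = 3.26.
τ_A/τ_B = γ_B/γ_A = 3.260/2.980 = 1.094, so τ_B/τ_A = 0.9140.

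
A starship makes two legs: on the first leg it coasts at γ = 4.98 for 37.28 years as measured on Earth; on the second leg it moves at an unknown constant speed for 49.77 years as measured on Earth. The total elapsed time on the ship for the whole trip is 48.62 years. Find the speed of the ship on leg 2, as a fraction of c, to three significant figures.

β = 0.563

Leg 1: γ = 4.98; τ_1 = 37.28/4.980 = 7.486 years.
Leg 2: speed unknown; τ_2 = 49.77/γ_2.
Total proper time: 7.486 + τ_2 = 48.62, so τ_2 = 48.62 − 7.486 = 41.13 years.
γ_2 = 49.77/41.13 = 1.210; β = √(1 − 1/γ²) = √0.3169.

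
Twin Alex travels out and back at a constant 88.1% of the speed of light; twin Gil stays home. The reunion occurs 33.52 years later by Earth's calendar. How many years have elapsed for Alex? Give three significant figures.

β = 0.881; γ = 1/√(1 − 0.881²) = 1/√0.2238 = 2.114
Alex's clock measures proper time along the trip: τ = Δt/γ = 33.52/2.114 years.

τ = 15.9 years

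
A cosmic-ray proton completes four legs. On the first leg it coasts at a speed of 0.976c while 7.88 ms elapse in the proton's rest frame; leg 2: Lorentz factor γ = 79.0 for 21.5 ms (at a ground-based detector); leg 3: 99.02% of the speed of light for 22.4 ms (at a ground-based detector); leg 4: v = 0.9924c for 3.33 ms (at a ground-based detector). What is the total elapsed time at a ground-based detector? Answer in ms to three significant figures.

Δt = 83.4 ms

Leg 1: γ = 1/√(1 − 0.976²) = 1/√0.04742 = 4.592; Δt_1 = 4.592 × 7.88 = 36.18 ms.
Leg 2: 21.5 ms is already measured at a ground-based detector.
Leg 3: 22.4 ms is already measured at a ground-based detector.
Leg 4: 3.33 ms is already measured at a ground-based detector.
Total: 36.18 + 21.50 + 22.40 + 3.330 ms.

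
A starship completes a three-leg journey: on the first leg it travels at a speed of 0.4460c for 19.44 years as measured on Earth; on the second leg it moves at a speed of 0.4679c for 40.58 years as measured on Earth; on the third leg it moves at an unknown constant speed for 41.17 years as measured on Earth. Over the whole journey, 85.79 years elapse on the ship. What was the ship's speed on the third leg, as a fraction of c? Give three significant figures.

Leg 1: γ = 1/√(1 − 0.4460²) = 1/√0.8011 = 1.117; τ_1 = 19.44/1.117 = 17.40 years.
Leg 2: γ = 1/√(1 − 0.4679²) = 1/√0.7811 = 1.132; τ_2 = 40.58/1.132 = 35.86 years.
Leg 3: speed unknown; τ_3 = 41.17/γ_3.
Total proper time: 17.40 + 35.86 + τ_3 = 85.79, so τ_3 = 85.79 − 53.26 = 32.53 years.
γ_3 = 41.17/32.53 = 1.266; β = √(1 − 1/γ²) = √0.3758.

β = 0.613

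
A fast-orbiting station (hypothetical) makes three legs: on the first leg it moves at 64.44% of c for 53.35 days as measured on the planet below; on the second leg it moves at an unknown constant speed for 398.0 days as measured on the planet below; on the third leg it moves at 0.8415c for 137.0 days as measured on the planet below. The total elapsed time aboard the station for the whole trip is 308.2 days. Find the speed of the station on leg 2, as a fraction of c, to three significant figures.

β = 0.874

Leg 1: β = 0.6444; γ = 1/√(1 − 0.6444²) = 1/√0.5847 = 1.308; τ_1 = 53.35/1.308 = 40.80 days.
Leg 2: speed unknown; τ_2 = 398.0/γ_2.
Leg 3: γ = 1/√(1 − 0.8415²) = 1/√0.2919 = 1.851; τ_3 = 137.0/1.851 = 74.02 days.
Total proper time: 40.80 + τ_2 + 74.02 = 308.2, so τ_2 = 308.2 − 114.8 = 193.4 days.
γ_2 = 398.0/193.4 = 2.058; β = √(1 − 1/γ²) = √0.7639.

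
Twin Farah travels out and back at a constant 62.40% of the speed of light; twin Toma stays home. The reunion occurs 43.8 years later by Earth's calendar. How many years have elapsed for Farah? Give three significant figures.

β = 0.6240; γ = 1/√(1 − 0.6240²) = 1/√0.6106 = 1.280
Farah's clock measures proper time along the trip: τ = Δt/γ = 43.8/1.280 years.

τ = 34.2 years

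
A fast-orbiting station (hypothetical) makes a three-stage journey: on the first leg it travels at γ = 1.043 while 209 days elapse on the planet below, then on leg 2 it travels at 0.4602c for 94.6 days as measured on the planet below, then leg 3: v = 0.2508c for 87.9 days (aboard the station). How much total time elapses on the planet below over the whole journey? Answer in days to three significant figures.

Δt = 394 days

Leg 1: 209 days is already measured on the planet below.
Leg 2: 94.6 days is already measured on the planet below.
Leg 3: γ = 1/√(1 − 0.2508²) = 1/√0.9371 = 1.033; Δt_3 = 1.033 × 87.9 = 90.80 days.
Total: 209.0 + 94.60 + 90.80 days.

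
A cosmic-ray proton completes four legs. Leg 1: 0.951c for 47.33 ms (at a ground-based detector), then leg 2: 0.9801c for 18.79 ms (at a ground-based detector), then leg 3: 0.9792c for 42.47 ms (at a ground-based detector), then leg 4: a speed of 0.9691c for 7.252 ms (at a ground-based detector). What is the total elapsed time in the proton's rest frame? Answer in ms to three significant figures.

Leg 1: γ = 1/√(1 − 0.951²) = 1/√0.09560 = 3.234; τ_1 = 47.33/3.234 = 14.63 ms.
Leg 2: γ = 1/√(1 − 0.9801²) = 1/√0.03940 = 5.038; τ_2 = 18.79/5.038 = 3.730 ms.
Leg 3: γ = 1/√(1 − 0.9792²) = 1/√0.04117 = 4.929; τ_3 = 42.47/4.929 = 8.617 ms.
Leg 4: γ = 1/√(1 − 0.9691²) = 1/√0.06085 = 4.054; τ_4 = 7.252/4.054 = 1.789 ms.
Total: 14.63 + 3.730 + 8.617 + 1.789 ms.

τ = 28.8 ms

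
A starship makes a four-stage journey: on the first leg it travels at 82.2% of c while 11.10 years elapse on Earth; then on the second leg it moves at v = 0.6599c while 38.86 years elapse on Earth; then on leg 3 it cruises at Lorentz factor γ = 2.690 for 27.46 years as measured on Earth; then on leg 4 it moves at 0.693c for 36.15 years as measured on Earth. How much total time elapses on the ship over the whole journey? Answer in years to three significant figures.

Leg 1: β = 0.822; γ = 1/√(1 − 0.822²) = 1/√0.3243 = 1.756; τ_1 = 11.10/1.756 = 6.321 years.
Leg 2: γ = 1/√(1 − 0.6599²) = 1/√0.5645 = 1.331; τ_2 = 38.86/1.331 = 29.20 years.
Leg 3: γ = 2.690; τ_3 = 27.46/2.690 = 10.21 years.
Leg 4: γ = 1/√(1 − 0.693²) = 1/√0.5198 = 1.387; τ_4 = 36.15/1.387 = 26.06 years.
Total: 6.321 + 29.20 + 10.21 + 26.06 years.

τ = 71.8 years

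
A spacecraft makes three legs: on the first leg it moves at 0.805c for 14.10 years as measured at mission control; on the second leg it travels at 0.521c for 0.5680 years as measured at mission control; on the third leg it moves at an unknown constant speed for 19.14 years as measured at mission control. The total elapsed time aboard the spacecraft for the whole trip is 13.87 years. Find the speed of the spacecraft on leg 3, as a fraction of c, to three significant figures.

β = 0.965

Leg 1: γ = 1/√(1 − 0.805²) = 1/√0.3520 = 1.686; τ_1 = 14.10/1.686 = 8.365 years.
Leg 2: γ = 1/√(1 − 0.521²) = 1/√0.7286 = 1.172; τ_2 = 0.5680/1.172 = 0.4848 years.
Leg 3: speed unknown; τ_3 = 19.14/γ_3.
Total proper time: 8.365 + 0.4848 + τ_3 = 13.87, so τ_3 = 13.87 − 8.850 = 5.020 years.
γ_3 = 19.14/5.020 = 3.813; β = √(1 − 1/γ²) = √0.9312.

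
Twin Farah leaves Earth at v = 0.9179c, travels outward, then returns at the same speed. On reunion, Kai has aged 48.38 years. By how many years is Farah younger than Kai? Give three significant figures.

Δt − τ = 29.2 years

γ = 1/√(1 − 0.9179²) = 1/√0.1575 = 2.520
Farah's elapsed proper time: τ = 48.38/2.520 = 19.20 years.
Age gap = Δt − τ = 48.38 − 19.20 years.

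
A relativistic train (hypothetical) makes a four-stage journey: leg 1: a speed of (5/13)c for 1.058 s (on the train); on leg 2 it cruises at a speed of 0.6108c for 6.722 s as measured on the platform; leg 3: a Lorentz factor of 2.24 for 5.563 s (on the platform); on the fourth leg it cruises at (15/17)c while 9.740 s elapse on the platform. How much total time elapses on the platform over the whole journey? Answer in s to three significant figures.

Δt = 23.2 s

Leg 1: γ = 1/√(1 − (5/13)²) = 13/12 ≈ 1.083; Δt_1 = 1.083 × 1.058 = 1.146 s.
Leg 2: 6.722 s is already measured on the platform.
Leg 3: 5.563 s is already measured on the platform.
Leg 4: 9.740 s is already measured on the platform.
Total: 1.146 + 6.722 + 5.563 + 9.740 s.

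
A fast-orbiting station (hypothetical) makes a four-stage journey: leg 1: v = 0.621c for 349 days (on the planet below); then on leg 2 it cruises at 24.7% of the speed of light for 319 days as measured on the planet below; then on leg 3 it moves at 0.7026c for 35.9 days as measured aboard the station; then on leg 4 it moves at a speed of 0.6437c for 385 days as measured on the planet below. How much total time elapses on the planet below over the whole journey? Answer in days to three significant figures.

Leg 1: 349 days is already measured on the planet below.
Leg 2: 319 days is already measured on the planet below.
Leg 3: γ = 1/√(1 − 0.7026²) = 1/√0.5064 = 1.405; Δt_3 = 1.405 × 35.9 = 50.45 days.
Leg 4: 385 days is already measured on the planet below.
Total: 349.0 + 319.0 + 50.45 + 385.0 days.

Δt = 1100 days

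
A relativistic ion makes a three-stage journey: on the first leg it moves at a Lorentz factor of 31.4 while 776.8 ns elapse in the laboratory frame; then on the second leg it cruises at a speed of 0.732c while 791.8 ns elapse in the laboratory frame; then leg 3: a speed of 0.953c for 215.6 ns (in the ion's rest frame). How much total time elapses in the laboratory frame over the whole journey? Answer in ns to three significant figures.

Δt = 2280 ns

Leg 1: 776.8 ns is already measured in the laboratory frame.
Leg 2: 791.8 ns is already measured in the laboratory frame.
Leg 3: γ = 1/√(1 − 0.953²) = 1/√0.09179 = 3.301; Δt_3 = 3.301 × 215.6 = 711.6 ns.
Total: 776.8 + 791.8 + 711.6 ns.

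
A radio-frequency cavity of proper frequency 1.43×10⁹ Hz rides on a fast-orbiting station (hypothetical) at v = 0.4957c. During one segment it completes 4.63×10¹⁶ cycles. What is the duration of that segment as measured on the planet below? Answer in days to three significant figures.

γ = 1/√(1 − 0.4957²) = 1/√0.7543 = 1.151
Proper time for N cycles: τ = N/f = 4.63×10¹⁶/(1.43×10⁹) = 3.238×10⁷ s = 374.7 days.
Lab-frame duration Δt = γτ = 1.151 × 374.7 = 431.5 days.

Δt = 431 days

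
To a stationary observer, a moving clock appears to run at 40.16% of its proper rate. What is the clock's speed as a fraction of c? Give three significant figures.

Rate ratio = 1/γ, so γ = 1/0.4016 = 2.490.
β = √(1 − 1/γ²) = √(1 − 0.4016²) = √0.8387

β = 0.916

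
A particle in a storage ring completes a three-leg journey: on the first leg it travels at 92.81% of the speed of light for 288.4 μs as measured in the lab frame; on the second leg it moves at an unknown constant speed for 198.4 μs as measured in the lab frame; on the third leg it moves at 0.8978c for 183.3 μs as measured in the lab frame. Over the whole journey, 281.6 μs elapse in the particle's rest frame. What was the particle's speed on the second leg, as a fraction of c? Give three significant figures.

β = 0.882

Leg 1: β = 0.9281; γ = 1/√(1 − 0.9281²) = 1/√0.1386 = 2.686; τ_1 = 288.4/2.686 = 107.4 μs.
Leg 2: speed unknown; τ_2 = 198.4/γ_2.
Leg 3: γ = 1/√(1 − 0.8978²) = 1/√0.1940 = 2.271; τ_3 = 183.3/2.271 = 80.73 μs.
Total proper time: 107.4 + τ_2 + 80.73 = 281.6, so τ_2 = 281.6 − 188.1 = 93.49 μs.
γ_2 = 198.4/93.49 = 2.122; β = √(1 − 1/γ²) = √0.7779.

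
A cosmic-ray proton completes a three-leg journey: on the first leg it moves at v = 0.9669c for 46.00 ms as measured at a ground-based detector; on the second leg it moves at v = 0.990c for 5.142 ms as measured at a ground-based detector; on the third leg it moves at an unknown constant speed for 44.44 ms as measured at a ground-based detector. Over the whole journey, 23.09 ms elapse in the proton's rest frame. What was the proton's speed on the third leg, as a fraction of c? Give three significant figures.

β = 0.971

Leg 1: γ = 1/√(1 − 0.9669²) = 1/√0.06510 = 3.919; τ_1 = 46.00/3.919 = 11.74 ms.
Leg 2: γ = 1/√(1 − 0.990²) = 1/√0.01990 = 7.089; τ_2 = 5.142/7.089 = 0.7254 ms.
Leg 3: speed unknown; τ_3 = 44.44/γ_3.
Total proper time: 11.74 + 0.7254 + τ_3 = 23.09, so τ_3 = 23.09 − 12.46 = 10.63 ms.
γ_3 = 44.44/10.63 = 4.182; β = √(1 − 1/γ²) = √0.9428.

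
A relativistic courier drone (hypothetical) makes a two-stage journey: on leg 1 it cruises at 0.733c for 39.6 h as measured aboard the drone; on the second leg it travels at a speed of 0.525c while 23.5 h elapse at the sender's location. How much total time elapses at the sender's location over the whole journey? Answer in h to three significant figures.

Δt = 81.7 h

Leg 1: γ = 1/√(1 − 0.733²) = 1/√0.4627 = 1.470; Δt_1 = 1.470 × 39.6 = 58.22 h.
Leg 2: 23.5 h is already measured at the sender's location.
Total: 58.22 + 23.50 h.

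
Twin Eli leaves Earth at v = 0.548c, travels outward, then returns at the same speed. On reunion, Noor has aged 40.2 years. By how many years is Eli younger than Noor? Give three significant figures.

Δt − τ = 6.57 years

γ = 1/√(1 − 0.548²) = 1/√0.6997 = 1.195
Eli's elapsed proper time: τ = 40.2/1.195 = 33.63 years.
Age gap = Δt − τ = 40.2 − 33.63 years.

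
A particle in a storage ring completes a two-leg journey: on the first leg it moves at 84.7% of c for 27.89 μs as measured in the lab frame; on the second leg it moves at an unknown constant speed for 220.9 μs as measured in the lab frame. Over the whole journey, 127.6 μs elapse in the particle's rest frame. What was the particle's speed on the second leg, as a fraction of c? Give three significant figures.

β = 0.860

Leg 1: β = 0.847; γ = 1/√(1 − 0.847²) = 1/√0.2826 = 1.881; τ_1 = 27.89/1.881 = 14.83 μs.
Leg 2: speed unknown; τ_2 = 220.9/γ_2.
Total proper time: 14.83 + τ_2 = 127.6, so τ_2 = 127.6 − 14.83 = 112.8 μs.
γ_2 = 220.9/112.8 = 1.959; β = √(1 − 1/γ²) = √0.7394.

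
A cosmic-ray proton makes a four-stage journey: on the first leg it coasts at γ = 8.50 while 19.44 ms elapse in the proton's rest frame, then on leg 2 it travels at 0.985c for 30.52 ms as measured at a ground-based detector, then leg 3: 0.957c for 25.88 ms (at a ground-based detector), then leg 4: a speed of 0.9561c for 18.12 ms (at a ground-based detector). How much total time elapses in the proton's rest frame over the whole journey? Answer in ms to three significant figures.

Leg 1: 19.44 ms is already measured in the proton's rest frame.
Leg 2: γ = 1/√(1 − 0.985²) = 1/√0.02977 = 5.795; τ_2 = 30.52/5.795 = 5.266 ms.
Leg 3: γ = 1/√(1 − 0.957²) = 1/√0.08415 = 3.447; τ_3 = 25.88/3.447 = 7.507 ms.
Leg 4: γ = 1/√(1 − 0.9561²) = 1/√0.08587 = 3.412; τ_4 = 18.12/3.412 = 5.310 ms.
Total: 19.44 + 5.266 + 7.507 + 5.310 ms.

τ = 37.5 ms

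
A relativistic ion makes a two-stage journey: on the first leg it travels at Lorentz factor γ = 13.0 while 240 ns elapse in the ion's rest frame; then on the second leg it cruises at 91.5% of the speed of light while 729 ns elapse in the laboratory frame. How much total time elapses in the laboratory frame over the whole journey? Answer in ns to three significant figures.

Δt = 3850 ns

Leg 1: γ = 13.0; Δt_1 = 13.00 × 240 = 3120 ns.
Leg 2: 729 ns is already measured in the laboratory frame.
Total: 3120 + 729.0 ns.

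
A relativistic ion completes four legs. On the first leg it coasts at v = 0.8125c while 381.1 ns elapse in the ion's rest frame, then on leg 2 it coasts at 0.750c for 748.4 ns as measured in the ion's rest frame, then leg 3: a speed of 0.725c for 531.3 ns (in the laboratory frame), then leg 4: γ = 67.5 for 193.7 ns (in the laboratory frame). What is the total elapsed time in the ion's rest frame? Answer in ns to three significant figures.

τ = 1500 ns

Leg 1: 381.1 ns is already measured in the ion's rest frame.
Leg 2: 748.4 ns is already measured in the ion's rest frame.
Leg 3: γ = 1/√(1 − 0.725²) = 1/√0.4744 = 1.452; τ_3 = 531.3/1.452 = 365.9 ns.
Leg 4: γ = 67.5; τ_4 = 193.7/67.50 = 2.870 ns.
Total: 381.1 + 748.4 + 365.9 + 2.870 ns.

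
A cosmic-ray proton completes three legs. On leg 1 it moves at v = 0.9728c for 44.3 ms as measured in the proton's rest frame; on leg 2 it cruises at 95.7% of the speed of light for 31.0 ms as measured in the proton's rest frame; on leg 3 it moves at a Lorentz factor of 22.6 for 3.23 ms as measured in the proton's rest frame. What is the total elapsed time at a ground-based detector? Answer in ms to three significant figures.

Δt = 371 ms

Leg 1: γ = 1/√(1 − 0.9728²) = 1/√0.05366 = 4.317; Δt_1 = 4.317 × 44.3 = 191.2 ms.
Leg 2: β = 0.957; γ = 1/√(1 − 0.957²) = 1/√0.08415 = 3.447; Δt_2 = 3.447 × 31.0 = 106.9 ms.
Leg 3: γ = 22.6; Δt_3 = 22.60 × 3.23 = 73.00 ms.
Total: 191.2 + 106.9 + 73.00 ms.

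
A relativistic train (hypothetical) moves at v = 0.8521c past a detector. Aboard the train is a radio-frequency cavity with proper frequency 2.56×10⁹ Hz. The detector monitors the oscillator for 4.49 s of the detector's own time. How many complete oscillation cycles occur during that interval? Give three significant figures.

γ = 1/√(1 − 0.8521²) = 1/√0.2739 = 1.911
During 4.49 s of lab time, the oscillator's proper time advances by τ = Δt/γ = 4.49/1.911 = 2.350 s = 2.350×10⁰ s.
N = f × τ = 2.56×10⁹ × 2.350×10⁰ = 6.016×10⁹.

N = 6.02×10⁹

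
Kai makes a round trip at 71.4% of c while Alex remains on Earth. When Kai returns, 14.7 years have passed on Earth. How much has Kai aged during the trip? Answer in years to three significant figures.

τ = 10.3 years

β = 0.714; γ = 1/√(1 − 0.714²) = 1/√0.4902 = 1.428
Kai's clock measures proper time along the trip: τ = Δt/γ = 14.7/1.428 years.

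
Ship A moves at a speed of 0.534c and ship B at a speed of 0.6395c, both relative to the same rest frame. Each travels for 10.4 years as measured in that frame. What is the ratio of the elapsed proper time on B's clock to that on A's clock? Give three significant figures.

τ_B/τ_A = 0.909

A: γ = 1/√(1 − 0.534²) = 1/√0.7148 = 1.183. B: γ = 1/√(1 − 0.6395²) = 1/√0.5910 = 1.301.
τ_A/τ_B = γ_B/γ_A = 1.301/1.183 = 1.100, so τ_B/τ_A = 0.9093.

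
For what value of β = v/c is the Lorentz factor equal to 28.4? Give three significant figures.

β = √(1 − 1/γ²) = √(1 − 1/28.4²) = √(1 − 0.001240) = √0.9988

β = 0.999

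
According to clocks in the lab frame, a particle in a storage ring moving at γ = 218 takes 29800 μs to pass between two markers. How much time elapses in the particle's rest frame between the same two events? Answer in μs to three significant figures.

τ = 137 μs

γ = 218
The interval measured in the lab frame is the dilated one; the clock in the particle's rest frame measures the proper time τ = Δt/γ = 29800/218.0 μs.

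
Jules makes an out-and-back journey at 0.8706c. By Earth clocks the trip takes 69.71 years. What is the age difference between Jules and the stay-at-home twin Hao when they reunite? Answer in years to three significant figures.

Δt − τ = 35.4 years

γ = 1/√(1 − 0.8706²) = 1/√0.2421 = 2.033
Jules's elapsed proper time: τ = 69.71/2.033 = 34.30 years.
Age gap = Δt − τ = 69.71 − 34.30 years.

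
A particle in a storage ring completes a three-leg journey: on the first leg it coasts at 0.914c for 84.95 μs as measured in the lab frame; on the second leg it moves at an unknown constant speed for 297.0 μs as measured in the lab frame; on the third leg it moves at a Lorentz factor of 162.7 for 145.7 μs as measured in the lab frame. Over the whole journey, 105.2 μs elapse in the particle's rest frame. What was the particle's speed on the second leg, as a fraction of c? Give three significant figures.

Leg 1: γ = 1/√(1 − 0.914²) = 1/√0.1646 = 2.465; τ_1 = 84.95/2.465 = 34.47 μs.
Leg 2: speed unknown; τ_2 = 297.0/γ_2.
Leg 3: γ = 162.7; τ_3 = 145.7/162.7 = 0.8955 μs.
Total proper time: 34.47 + τ_2 + 0.8955 = 105.2, so τ_2 = 105.2 − 35.36 = 69.84 μs.
γ_2 = 297.0/69.84 = 4.253; β = √(1 − 1/γ²) = √0.9447.

β = 0.972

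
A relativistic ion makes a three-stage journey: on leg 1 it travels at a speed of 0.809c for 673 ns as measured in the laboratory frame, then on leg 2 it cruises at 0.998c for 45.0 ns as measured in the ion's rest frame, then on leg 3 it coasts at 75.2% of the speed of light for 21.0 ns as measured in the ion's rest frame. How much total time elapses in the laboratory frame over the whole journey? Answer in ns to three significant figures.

Δt = 1420 ns

Leg 1: 673 ns is already measured in the laboratory frame.
Leg 2: γ = 1/√(1 − 0.998²) = 1/√0.003996 = 15.82; Δt_2 = 15.82 × 45.0 = 711.9 ns.
Leg 3: β = 0.752; γ = 1/√(1 − 0.752²) = 1/√0.4345 = 1.517; Δt_3 = 1.517 × 21.0 = 31.86 ns.
Total: 673.0 + 711.9 + 31.86 ns.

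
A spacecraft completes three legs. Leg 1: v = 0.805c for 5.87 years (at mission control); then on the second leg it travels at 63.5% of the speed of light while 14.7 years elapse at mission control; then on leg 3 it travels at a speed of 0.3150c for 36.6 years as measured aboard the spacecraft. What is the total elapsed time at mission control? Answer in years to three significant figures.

Leg 1: 5.87 years is already measured at mission control.
Leg 2: 14.7 years is already measured at mission control.
Leg 3: γ = 1/√(1 − 0.3150²) = 1/√0.9008 = 1.054; Δt_3 = 1.054 × 36.6 = 38.56 years.
Total: 5.870 + 14.70 + 38.56 years.

Δt = 59.1 years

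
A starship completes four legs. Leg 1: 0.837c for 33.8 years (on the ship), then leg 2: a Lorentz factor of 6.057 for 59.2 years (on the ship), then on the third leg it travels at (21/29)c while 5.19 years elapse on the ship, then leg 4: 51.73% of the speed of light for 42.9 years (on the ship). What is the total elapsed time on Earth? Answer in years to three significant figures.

Leg 1: γ = 1/√(1 − 0.837²) = 1/√0.2994 = 1.827; Δt_1 = 1.827 × 33.8 = 61.77 years.
Leg 2: γ = 6.057; Δt_2 = 6.057 × 59.2 = 358.6 years.
Leg 3: γ = 1/√(1 − (21/29)²) = 29/20 = 1.450; Δt_3 = 1.450 × 5.19 = 7.526 years.
Leg 4: β = 0.5173; γ = 1/√(1 − 0.5173²) = 1/√0.7324 = 1.168; Δt_4 = 1.168 × 42.9 = 50.13 years.
Total: 61.77 + 358.6 + 7.526 + 50.13 years.

Δt = 478 years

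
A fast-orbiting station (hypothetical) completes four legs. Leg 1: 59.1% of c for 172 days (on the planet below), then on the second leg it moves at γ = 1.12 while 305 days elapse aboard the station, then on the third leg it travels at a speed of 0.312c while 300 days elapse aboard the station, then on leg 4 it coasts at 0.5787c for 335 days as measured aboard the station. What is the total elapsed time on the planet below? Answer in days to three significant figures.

Leg 1: 172 days is already measured on the planet below.
Leg 2: γ = 1.12; Δt_2 = 1.120 × 305 = 341.6 days.
Leg 3: γ = 1/√(1 − 0.312²) = 1/√0.9027 = 1.053; Δt_3 = 1.053 × 300 = 315.8 days.
Leg 4: γ = 1/√(1 − 0.5787²) = 1/√0.6651 = 1.226; Δt_4 = 1.226 × 335 = 410.8 days.
Total: 172.0 + 341.6 + 315.8 + 410.8 days.

Δt = 1240 days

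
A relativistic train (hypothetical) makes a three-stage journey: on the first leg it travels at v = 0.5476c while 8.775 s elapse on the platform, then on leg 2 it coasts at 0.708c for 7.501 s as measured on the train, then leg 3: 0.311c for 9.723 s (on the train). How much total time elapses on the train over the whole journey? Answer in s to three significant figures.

τ = 24.6 s

Leg 1: γ = 1/√(1 − 0.5476²) = 1/√0.7001 = 1.195; τ_1 = 8.775/1.195 = 7.342 s.
Leg 2: 7.501 s is already measured on the train.
Leg 3: 9.723 s is already measured on the train.
Total: 7.342 + 7.501 + 9.723 s.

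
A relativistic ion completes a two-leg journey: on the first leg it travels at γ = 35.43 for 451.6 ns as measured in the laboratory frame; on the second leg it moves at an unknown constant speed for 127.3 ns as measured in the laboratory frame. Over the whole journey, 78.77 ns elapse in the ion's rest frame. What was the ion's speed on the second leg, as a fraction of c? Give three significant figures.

Leg 1: γ = 35.43; τ_1 = 451.6/35.43 = 12.75 ns.
Leg 2: speed unknown; τ_2 = 127.3/γ_2.
Total proper time: 12.75 + τ_2 = 78.77, so τ_2 = 78.77 − 12.75 = 66.02 ns.
γ_2 = 127.3/66.02 = 1.928; β = √(1 − 1/γ²) = √0.7310.

β = 0.855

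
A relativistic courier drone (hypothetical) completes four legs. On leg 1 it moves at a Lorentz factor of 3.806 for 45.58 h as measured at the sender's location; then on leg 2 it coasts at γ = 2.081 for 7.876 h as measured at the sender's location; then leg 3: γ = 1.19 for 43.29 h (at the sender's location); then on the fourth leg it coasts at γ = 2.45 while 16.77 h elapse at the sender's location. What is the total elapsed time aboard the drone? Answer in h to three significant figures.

τ = 59.0 h

Leg 1: γ = 3.806; τ_1 = 45.58/3.806 = 11.98 h.
Leg 2: γ = 2.081; τ_2 = 7.876/2.081 = 3.785 h.
Leg 3: γ = 1.19; τ_3 = 43.29/1.190 = 36.38 h.
Leg 4: γ = 2.45; τ_4 = 16.77/2.450 = 6.845 h.
Total: 11.98 + 3.785 + 36.38 + 6.845 h.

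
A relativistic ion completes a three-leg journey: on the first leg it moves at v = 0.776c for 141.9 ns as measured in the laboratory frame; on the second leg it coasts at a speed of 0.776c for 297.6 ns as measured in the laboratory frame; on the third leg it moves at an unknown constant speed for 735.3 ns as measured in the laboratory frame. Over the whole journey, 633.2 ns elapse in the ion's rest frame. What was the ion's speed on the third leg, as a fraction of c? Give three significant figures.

β = 0.875

Leg 1: γ = 1/√(1 − 0.776²) = 1/√0.3978 = 1.585; τ_1 = 141.9/1.585 = 89.50 ns.
Leg 2: γ = 1/√(1 − 0.776²) = 1/√0.3978 = 1.585; τ_2 = 297.6/1.585 = 187.7 ns.
Leg 3: speed unknown; τ_3 = 735.3/γ_3.
Total proper time: 89.50 + 187.7 + τ_3 = 633.2, so τ_3 = 633.2 − 277.2 = 356.0 ns.
γ_3 = 735.3/356.0 = 2.065; β = √(1 − 1/γ²) = √0.7656.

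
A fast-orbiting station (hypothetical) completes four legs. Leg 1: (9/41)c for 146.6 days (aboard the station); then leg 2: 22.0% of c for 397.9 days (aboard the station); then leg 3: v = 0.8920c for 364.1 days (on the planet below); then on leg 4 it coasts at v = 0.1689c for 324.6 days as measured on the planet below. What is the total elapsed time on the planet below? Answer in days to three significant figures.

Δt = 1250 days

Leg 1: γ = 1/√(1 − (9/41)²) = 41/40 = 1.025; Δt_1 = 1.025 × 146.6 = 150.3 days.
Leg 2: β = 0.220; γ = 1/√(1 − 0.220²) = 1/√0.9516 = 1.025; Δt_2 = 1.025 × 397.9 = 407.9 days.
Leg 3: 364.1 days is already measured on the planet below.
Leg 4: 324.6 days is already measured on the planet below.
Total: 150.3 + 407.9 + 364.1 + 324.6 days.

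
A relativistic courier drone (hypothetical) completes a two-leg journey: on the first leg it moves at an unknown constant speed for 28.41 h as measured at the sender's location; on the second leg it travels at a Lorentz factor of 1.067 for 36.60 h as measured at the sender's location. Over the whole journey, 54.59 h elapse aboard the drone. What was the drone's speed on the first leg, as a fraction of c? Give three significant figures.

β = 0.700

Leg 1: speed unknown; τ_1 = 28.41/γ_1.
Leg 2: γ = 1.067; τ_2 = 36.60/1.067 = 34.30 h.
Total proper time: τ_1 + 34.30 = 54.59, so τ_1 = 54.59 − 34.30 = 20.29 h.
γ_1 = 28.41/20.29 = 1.400; β = √(1 − 1/γ²) = √0.4900.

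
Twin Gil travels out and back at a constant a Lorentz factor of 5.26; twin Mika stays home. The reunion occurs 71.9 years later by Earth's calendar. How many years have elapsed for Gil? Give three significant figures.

γ = 5.26
Gil's clock measures proper time along the trip: τ = Δt/γ = 71.9/5.260 years.

τ = 13.7 years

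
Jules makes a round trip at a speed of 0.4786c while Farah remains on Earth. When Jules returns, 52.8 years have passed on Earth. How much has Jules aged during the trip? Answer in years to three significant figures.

γ = 1/√(1 − 0.4786²) = 1/√0.7709 = 1.139
Jules's clock measures proper time along the trip: τ = Δt/γ = 52.8/1.139 years.

τ = 46.4 years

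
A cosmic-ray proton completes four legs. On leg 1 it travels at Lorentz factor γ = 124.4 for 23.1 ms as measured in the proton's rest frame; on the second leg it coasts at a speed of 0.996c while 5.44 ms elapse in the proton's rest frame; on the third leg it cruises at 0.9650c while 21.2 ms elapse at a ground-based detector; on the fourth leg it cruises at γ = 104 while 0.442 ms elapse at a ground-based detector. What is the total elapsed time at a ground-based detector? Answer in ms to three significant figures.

Leg 1: γ = 124.4; Δt_1 = 124.4 × 23.1 = 2874 ms.
Leg 2: γ = 1/√(1 − 0.996²) = 1/√0.007984 = 11.19; Δt_2 = 11.19 × 5.44 = 60.88 ms.
Leg 3: 21.2 ms is already measured at a ground-based detector.
Leg 4: 0.442 ms is already measured at a ground-based detector.
Total: 2874 + 60.88 + 21.20 + 0.4420 ms.

Δt = 2960 ms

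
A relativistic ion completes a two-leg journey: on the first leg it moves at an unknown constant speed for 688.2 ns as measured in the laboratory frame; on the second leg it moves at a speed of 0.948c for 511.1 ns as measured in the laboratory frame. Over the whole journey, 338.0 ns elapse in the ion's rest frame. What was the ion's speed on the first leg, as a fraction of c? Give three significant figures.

β = 0.967

Leg 1: speed unknown; τ_1 = 688.2/γ_1.
Leg 2: γ = 1/√(1 − 0.948²) = 1/√0.1013 = 3.142; τ_2 = 511.1/3.142 = 162.7 ns.
Total proper time: τ_1 + 162.7 = 338.0, so τ_1 = 338.0 − 162.7 = 175.3 ns.
γ_1 = 688.2/175.3 = 3.925; β = √(1 − 1/γ²) = √0.9351.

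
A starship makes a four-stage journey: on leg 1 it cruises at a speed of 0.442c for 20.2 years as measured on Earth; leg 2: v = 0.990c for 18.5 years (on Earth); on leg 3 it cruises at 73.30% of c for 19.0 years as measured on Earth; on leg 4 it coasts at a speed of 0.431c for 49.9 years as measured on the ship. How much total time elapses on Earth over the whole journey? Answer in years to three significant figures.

Leg 1: 20.2 years is already measured on Earth.
Leg 2: 18.5 years is already measured on Earth.
Leg 3: 19.0 years is already measured on Earth.
Leg 4: γ = 1/√(1 − 0.431²) = 1/√0.8142 = 1.108; Δt_4 = 1.108 × 49.9 = 55.30 years.
Total: 20.20 + 18.50 + 19.00 + 55.30 years.

Δt = 113 years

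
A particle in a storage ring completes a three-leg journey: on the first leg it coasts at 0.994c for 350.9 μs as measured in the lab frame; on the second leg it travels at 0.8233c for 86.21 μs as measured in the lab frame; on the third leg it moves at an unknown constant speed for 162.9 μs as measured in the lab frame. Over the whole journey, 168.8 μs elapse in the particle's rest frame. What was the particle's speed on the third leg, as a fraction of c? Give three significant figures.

β = 0.866

Leg 1: γ = 1/√(1 − 0.994²) = 1/√0.01196 = 9.142; τ_1 = 350.9/9.142 = 38.38 μs.
Leg 2: γ = 1/√(1 − 0.8233²) = 1/√0.3222 = 1.762; τ_2 = 86.21/1.762 = 48.93 μs.
Leg 3: speed unknown; τ_3 = 162.9/γ_3.
Total proper time: 38.38 + 48.93 + τ_3 = 168.8, so τ_3 = 168.8 − 87.31 = 81.49 μs.
γ_3 = 162.9/81.49 = 1.999; β = √(1 − 1/γ²) = √0.7498.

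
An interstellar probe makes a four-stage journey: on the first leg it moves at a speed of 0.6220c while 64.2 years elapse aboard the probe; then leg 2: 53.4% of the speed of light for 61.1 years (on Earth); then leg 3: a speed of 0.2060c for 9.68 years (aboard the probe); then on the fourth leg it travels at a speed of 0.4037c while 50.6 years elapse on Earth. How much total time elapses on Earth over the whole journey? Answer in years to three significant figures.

Δt = 204 years

Leg 1: γ = 1/√(1 − 0.6220²) = 1/√0.6131 = 1.277; Δt_1 = 1.277 × 64.2 = 81.99 years.
Leg 2: 61.1 years is already measured on Earth.
Leg 3: γ = 1/√(1 − 0.2060²) = 1/√0.9576 = 1.022; Δt_3 = 1.022 × 9.68 = 9.892 years.
Leg 4: 50.6 years is already measured on Earth.
Total: 81.99 + 61.10 + 9.892 + 50.60 years.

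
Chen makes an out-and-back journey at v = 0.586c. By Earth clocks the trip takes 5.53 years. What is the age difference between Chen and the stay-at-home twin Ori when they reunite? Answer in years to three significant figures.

Δt − τ = 1.05 years

γ = 1/√(1 − 0.586²) = 1/√0.6566 = 1.234
Chen's elapsed proper time: τ = 5.53/1.234 = 4.481 years.
Age gap = Δt − τ = 5.53 − 4.481 years.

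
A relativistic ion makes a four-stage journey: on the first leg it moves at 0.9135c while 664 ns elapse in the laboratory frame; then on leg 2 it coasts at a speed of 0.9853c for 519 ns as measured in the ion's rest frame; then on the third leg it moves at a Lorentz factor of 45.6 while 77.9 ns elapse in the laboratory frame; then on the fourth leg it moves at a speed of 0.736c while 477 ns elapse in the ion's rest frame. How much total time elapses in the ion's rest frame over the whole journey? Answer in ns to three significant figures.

τ = 1270 ns

Leg 1: γ = 1/√(1 − 0.9135²) = 1/√0.1655 = 2.458; τ_1 = 664/2.458 = 270.1 ns.
Leg 2: 519 ns is already measured in the ion's rest frame.
Leg 3: γ = 45.6; τ_3 = 77.9/45.60 = 1.708 ns.
Leg 4: 477 ns is already measured in the ion's rest frame.
Total: 270.1 + 519.0 + 1.708 + 477.0 ns.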